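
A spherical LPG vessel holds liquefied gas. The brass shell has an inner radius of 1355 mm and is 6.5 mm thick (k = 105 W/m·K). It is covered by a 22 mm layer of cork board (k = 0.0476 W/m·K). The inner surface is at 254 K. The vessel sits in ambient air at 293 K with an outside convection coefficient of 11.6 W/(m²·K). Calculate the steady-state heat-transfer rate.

Q ≈ 1690 W

For a spherical shell R = (1/r₁ − 1/r₂)/(4πk); film R = 1/(h·4πr²). In series:
R_brass shell = (1/1.355 − 1/1.3615)/(4π×105) = 2.67×10^-6 K/W
R_cork board = (1/1.3615 − 1/1.3835)/(4π×0.0476) = 0.01953 K/W
R_outer film = 1/(h·4πr_o²) = 1/(11.6×4π×1.3835²) = 0.003584 K/W
R_total = 0.02311 K/W
Q = ΔT/R_total = 39/0.02311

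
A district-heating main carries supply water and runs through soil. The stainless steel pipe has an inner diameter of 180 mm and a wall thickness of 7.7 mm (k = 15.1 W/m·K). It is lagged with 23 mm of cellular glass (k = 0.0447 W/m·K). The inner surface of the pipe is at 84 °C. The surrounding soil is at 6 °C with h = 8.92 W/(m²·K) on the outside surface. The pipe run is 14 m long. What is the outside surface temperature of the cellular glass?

Radial resistances (cylindrical: R_cond = ln(r_o/r_i)/(2πkL), R_conv = 1/(h·2πrL)):
R_stainless steel pipe wall = ln(97.7/90)/(2π×15.1×14) = 6.18×10^-5 K/W
R_cellular glass = ln(120.7/97.7)/(2π×0.0447×14) = 0.05377 K/W
R_outer film = 1/(h_o·2πr_oL) = 1/(8.92×2π×0.1207×14) = 0.01056 K/W
R_total = 0.06439 K/W
Q = ΔT/R_total = 78/0.06439
Q = 1210 W
T_interface = T_inner − Q·ΣR(inner→interface) = 84 − 1210×0.05383

T ≈ 18.8 °C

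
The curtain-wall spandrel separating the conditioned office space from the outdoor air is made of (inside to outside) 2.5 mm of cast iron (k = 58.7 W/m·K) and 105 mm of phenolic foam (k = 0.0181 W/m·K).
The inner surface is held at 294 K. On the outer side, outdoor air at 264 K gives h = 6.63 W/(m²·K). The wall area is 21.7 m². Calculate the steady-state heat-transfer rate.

Treating each layer as a thermal resistance in series:
R_cast iron = L/(kA) = 0.0025/(58.7×21.7) = 1.963×10^-6 K/W
R_phenolic foam = L/(kA) = 0.105/(0.0181×21.7) = 0.2673 K/W
R_outer film = 1/(h_o·A) = 1/(6.63×21.7) = 0.006951 K/W
R_total = 0.2743 K/W
Q = ΔT / R_total = 30 / 0.2743

Q ≈ 109 W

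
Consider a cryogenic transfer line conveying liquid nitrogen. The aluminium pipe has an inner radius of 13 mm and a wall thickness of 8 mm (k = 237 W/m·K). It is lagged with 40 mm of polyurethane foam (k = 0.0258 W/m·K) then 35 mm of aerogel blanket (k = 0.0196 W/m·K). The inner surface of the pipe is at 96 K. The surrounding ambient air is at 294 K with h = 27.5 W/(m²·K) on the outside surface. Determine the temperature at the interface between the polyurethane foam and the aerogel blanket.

T ≈ 222 K

For a radial system each layer contributes R = ln(r_out/r_in)/(2πkL); films add R = 1/(hA).
R_aluminium pipe wall = ln(21/13)/(2π×237×1) = 3.221×10^-4 K/W
R_polyurethane foam = ln(61/21)/(2π×0.0258×1) = 6.578 K/W
R_aerogel blanket = ln(96/61)/(2π×0.0196×1) = 3.682 K/W
R_outer film = 1/(h_o·2πr_oL) = 1/(27.5×2π×0.096×1) = 0.06029 K/W
R_total = 10.32 K/W
Q = ΔT/R_total = 198/10.32
Q = 19.2 W/m
T_interface = T_inner + Q·ΣR(inner→interface) = 96 + 19.2×6.578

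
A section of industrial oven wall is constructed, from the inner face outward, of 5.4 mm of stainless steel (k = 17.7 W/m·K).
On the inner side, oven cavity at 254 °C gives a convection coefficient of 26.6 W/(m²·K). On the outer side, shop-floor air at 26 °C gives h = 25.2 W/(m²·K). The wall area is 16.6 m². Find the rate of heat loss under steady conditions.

Series thermal resistances:
R_inner film = 1/(h_i·A) = 1/(26.6×16.6) = 0.002265 K/W
R_stainless steel = L/(kA) = 0.0054/(17.7×16.6) = 1.838×10^-5 K/W
R_outer film = 1/(h_o·A) = 1/(25.2×16.6) = 0.002391 K/W
R_total = 0.004674 K/W
Q = ΔT / R_total = 228 / 0.004674

Q ≈ 48800 W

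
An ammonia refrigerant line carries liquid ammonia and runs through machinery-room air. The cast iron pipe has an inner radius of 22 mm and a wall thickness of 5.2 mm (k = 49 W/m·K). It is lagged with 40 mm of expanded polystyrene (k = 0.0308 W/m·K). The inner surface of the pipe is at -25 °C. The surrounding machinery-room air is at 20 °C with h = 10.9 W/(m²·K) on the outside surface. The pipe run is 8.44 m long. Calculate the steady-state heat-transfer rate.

Radial resistances (cylindrical: R_cond = ln(r_o/r_i)/(2πkL), R_conv = 1/(h·2πrL)):
R_cast iron pipe wall = ln(27.2/22)/(2π×49×8.44) = 8.165×10^-5 K/W
R_expanded polystyrene = ln(67.2/27.2)/(2π×0.0308×8.44) = 0.5538 K/W
R_outer film = 1/(h_o·2πr_oL) = 1/(10.9×2π×0.0672×8.44) = 0.02574 K/W
R_total = 0.5796 K/W
Q = ΔT/R_total = 45/0.5796

Q ≈ 77.6 W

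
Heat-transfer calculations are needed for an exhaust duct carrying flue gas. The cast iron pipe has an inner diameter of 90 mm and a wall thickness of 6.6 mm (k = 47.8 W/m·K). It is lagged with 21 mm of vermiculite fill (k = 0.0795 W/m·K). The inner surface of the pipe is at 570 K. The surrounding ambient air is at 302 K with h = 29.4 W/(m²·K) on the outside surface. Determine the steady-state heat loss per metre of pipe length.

q′ ≈ 353 W/m

Per-layer cylindrical resistances, series-summed:
R_cast iron pipe wall = ln(51.6/45)/(2π×47.8×1) = 4.557×10^-4 K/W
R_vermiculite fill = ln(72.6/51.6)/(2π×0.0795×1) = 0.6836 K/W
R_outer film = 1/(h_o·2πr_oL) = 1/(29.4×2π×0.0726×1) = 0.07457 K/W
R_total = 0.7586 K/W
Q = ΔT/R_total = 268/0.7586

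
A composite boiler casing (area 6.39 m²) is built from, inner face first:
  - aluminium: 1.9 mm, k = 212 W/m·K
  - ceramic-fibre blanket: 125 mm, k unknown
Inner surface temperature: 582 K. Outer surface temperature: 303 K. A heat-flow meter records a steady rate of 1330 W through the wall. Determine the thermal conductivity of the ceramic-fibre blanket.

Thermal resistances in series:
R_aluminium = L/(kA) = 0.0019/(212×6.39) = 1.403×10^-6 K/W
Sum of known resistances R_other = 1.403×10^-6 K/W
Total R = ΔT/Q = 279/1330 = 0.2098 K/W
R_ceramic-fibre blanket = R_total − R_other = 0.2098 K/W
k = L/(R·A) = 0.125/(0.2098×6.39)

k ≈ 0.0933 W/(m·K)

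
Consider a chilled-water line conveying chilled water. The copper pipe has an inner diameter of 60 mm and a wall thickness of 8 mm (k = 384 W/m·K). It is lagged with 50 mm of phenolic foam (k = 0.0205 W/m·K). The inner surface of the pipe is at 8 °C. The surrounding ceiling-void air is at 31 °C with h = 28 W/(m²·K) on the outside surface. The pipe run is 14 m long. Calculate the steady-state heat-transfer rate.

Q ≈ 48.9 W

For a radial system each layer contributes R = ln(r_out/r_in)/(2πkL); films add R = 1/(hA).
R_copper pipe wall = ln(38/30)/(2π×384×14) = 6.998×10^-6 K/W
R_phenolic foam = ln(88/38)/(2π×0.0205×14) = 0.4657 K/W
R_outer film = 1/(h_o·2πr_oL) = 1/(28×2π×0.088×14) = 0.004614 K/W
R_total = 0.4703 K/W
Q = ΔT/R_total = 23/0.4703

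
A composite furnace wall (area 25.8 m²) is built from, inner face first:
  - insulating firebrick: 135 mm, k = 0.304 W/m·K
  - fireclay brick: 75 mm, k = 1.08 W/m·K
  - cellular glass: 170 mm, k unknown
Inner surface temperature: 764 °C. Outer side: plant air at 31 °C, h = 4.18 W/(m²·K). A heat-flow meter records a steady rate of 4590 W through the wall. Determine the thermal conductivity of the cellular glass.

Treating each layer as a thermal resistance in series:
R_insulating firebrick = L/(kA) = 0.135/(0.304×25.8) = 0.01721 K/W
R_fireclay brick = L/(kA) = 0.075/(1.08×25.8) = 0.002692 K/W
R_outer film = 1/(h_o·A) = 1/(4.18×25.8) = 0.009273 K/W
Sum of known resistances R_other = 0.02918 K/W
Total R = ΔT/Q = 733/4590 = 0.1597 K/W
R_cellular glass = R_total − R_other = 0.1305 K/W
k = L/(R·A) = 0.17/(0.1305×25.8)

k ≈ 0.0505 W/(m·K)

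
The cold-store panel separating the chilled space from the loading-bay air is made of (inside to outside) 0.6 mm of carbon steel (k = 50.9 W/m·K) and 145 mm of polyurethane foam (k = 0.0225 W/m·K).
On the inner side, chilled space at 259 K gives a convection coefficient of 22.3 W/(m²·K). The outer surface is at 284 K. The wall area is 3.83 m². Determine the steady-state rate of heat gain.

Series thermal resistances:
R_inner film = 1/(h_i·A) = 1/(22.3×3.83) = 0.01171 K/W
R_carbon steel = L/(kA) = 0.0006/(50.9×3.83) = 3.078×10^-6 K/W
R_polyurethane foam = L/(kA) = 0.145/(0.0225×3.83) = 1.683 K/W
R_total = 1.694 K/W
Q = ΔT / R_total = 25 / 1.694

Q ≈ 14.8 W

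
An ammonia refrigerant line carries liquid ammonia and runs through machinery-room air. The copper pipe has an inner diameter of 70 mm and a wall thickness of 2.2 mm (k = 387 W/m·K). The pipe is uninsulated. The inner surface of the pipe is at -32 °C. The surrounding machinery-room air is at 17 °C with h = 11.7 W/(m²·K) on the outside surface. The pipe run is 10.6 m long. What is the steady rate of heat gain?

For a radial system each layer contributes R = ln(r_out/r_in)/(2πkL); films add R = 1/(hA).
R_copper pipe wall = ln(37.2/35)/(2π×387×10.6) = 2.365×10^-6 K/W
R_outer film = 1/(h_o·2πr_oL) = 1/(11.7×2π×0.0372×10.6) = 0.0345 K/W
R_total = 0.0345 K/W
Q = ΔT/R_total = 49/0.0345

Q ≈ 1420 W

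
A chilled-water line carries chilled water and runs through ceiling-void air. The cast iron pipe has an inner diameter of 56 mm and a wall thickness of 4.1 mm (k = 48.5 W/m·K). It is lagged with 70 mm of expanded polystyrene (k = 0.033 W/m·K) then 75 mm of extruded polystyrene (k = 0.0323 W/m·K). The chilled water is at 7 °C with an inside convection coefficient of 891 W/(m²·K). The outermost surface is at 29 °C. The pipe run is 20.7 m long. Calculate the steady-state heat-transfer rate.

Per-layer cylindrical resistances, series-summed:
R_inner film = 1/(h_i·2πr₁L) = 1/(891×2π×0.028×20.7) = 3.082×10^-4 K/W
R_cast iron pipe wall = ln(32.1/28)/(2π×48.5×20.7) = 2.166×10^-5 K/W
R_expanded polystyrene = ln(102.1/32.1)/(2π×0.033×20.7) = 0.2696 K/W
R_extruded polystyrene = ln(177.1/102.1)/(2π×0.0323×20.7) = 0.1311 K/W
R_total = 0.401 K/W
Q = ΔT/R_total = 22/0.401

Q ≈ 54.9 W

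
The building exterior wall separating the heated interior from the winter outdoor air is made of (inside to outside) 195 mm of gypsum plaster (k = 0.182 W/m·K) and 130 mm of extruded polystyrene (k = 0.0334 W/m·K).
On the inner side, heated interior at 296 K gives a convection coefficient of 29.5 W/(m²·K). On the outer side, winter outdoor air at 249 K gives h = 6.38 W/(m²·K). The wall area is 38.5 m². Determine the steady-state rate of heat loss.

Q ≈ 351 W

Series thermal resistances:
R_inner film = 1/(h_i·A) = 1/(29.5×38.5) = 8.805×10^-4 K/W
R_gypsum plaster = L/(kA) = 0.195/(0.182×38.5) = 0.02783 K/W
R_extruded polystyrene = L/(kA) = 0.13/(0.0334×38.5) = 0.1011 K/W
R_outer film = 1/(h_o·A) = 1/(6.38×38.5) = 0.004071 K/W
R_total = 0.1339 K/W
Q = ΔT / R_total = 47 / 0.1339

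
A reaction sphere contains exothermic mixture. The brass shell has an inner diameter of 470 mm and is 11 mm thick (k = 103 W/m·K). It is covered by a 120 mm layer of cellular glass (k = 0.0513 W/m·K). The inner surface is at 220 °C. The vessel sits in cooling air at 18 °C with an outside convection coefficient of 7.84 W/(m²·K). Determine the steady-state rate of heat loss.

Q ≈ 94.2 W

Spherical conduction: R = (1/r_in − 1/r_out)/(4πk) per layer; series-sum.
R_brass shell = (1/0.235 − 1/0.246)/(4π×103) = 1.47×10^-4 K/W
R_cellular glass = (1/0.246 − 1/0.366)/(4π×0.0513) = 2.067 K/W
R_outer film = 1/(h·4πr_o²) = 1/(7.84×4π×0.366²) = 0.07577 K/W
R_total = 2.143 K/W
Q = ΔT/R_total = 202/2.143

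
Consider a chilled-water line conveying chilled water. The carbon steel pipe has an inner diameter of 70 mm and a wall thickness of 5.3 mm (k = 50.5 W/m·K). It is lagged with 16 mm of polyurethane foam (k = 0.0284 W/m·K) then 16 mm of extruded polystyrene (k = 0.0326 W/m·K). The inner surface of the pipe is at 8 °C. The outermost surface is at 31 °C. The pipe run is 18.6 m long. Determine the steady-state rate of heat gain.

Treating each annulus and film as a series resistance:
R_carbon steel pipe wall = ln(40.3/35)/(2π×50.5×18.6) = 2.389×10^-5 K/W
R_polyurethane foam = ln(56.3/40.3)/(2π×0.0284×18.6) = 0.1007 K/W
R_extruded polystyrene = ln(72.3/56.3)/(2π×0.0326×18.6) = 0.06565 K/W
R_total = 0.1664 K/W
Q = ΔT/R_total = 23/0.1664

Q ≈ 138 W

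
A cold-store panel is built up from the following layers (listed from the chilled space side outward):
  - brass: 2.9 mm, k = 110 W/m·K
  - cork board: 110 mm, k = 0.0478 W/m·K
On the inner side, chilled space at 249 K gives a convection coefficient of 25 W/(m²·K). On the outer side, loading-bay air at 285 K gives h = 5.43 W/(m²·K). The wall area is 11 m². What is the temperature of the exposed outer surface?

T ≈ 282 K

Using the resistance-network approach (series):
R_inner film = 1/(h_i·A) = 1/(25×11) = 0.003636 K/W
R_brass = L/(kA) = 0.0029/(110×11) = 2.397×10^-6 K/W
R_cork board = L/(kA) = 0.11/(0.0478×11) = 0.2092 K/W
R_outer film = 1/(h_o·A) = 1/(5.43×11) = 0.01674 K/W
R_total = 0.2296 K/W;  Q = ΔT/R_total = 36/0.2296 = 156.8 W
T_interface = T_inner + Q·ΣR(inner→interface) = 249 + 157×0.2128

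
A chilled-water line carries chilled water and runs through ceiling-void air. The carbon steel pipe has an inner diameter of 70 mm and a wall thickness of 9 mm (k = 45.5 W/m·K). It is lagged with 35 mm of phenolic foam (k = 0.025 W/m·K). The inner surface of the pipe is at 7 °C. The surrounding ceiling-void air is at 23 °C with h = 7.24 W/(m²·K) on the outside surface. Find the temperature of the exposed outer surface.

Per-layer cylindrical resistances, series-summed:
R_carbon steel pipe wall = ln(44/35)/(2π×45.5×1) = 8.005×10^-4 K/W
R_phenolic foam = ln(79/44)/(2π×0.025×1) = 3.726 K/W
R_outer film = 1/(h_o·2πr_oL) = 1/(7.24×2π×0.079×1) = 0.2783 K/W
R_total = 4.005 K/W
Q = ΔT/R_total = 16/4.005
Q = 4 W/m
T_interface = T_inner + Q·ΣR(inner→interface) = 7 + 4×3.727

T ≈ 21.9 °C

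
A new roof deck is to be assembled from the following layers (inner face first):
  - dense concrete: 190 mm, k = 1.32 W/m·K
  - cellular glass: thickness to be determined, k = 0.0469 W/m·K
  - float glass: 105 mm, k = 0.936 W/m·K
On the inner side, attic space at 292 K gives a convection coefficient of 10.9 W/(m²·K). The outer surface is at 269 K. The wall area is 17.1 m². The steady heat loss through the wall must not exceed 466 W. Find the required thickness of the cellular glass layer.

Treating each layer as a thermal resistance in series:
R_inner film = 1/(h_i·A) = 1/(10.9×17.1) = 0.005365 K/W
R_dense concrete = L/(kA) = 0.19/(1.32×17.1) = 0.008418 K/W
R_float glass = L/(kA) = 0.105/(0.936×17.1) = 0.00656 K/W
Sum of the known resistances R_other = 0.02034 K/W
Required total resistance R_tot = ΔT/Q_allow = 23/466 = 0.04936 K/W
R_cellular glass = R_tot − R_other = 0.02901 K/W
L = R·k·A = 0.02901×0.0469×17.1

L ≈ 23.3 mm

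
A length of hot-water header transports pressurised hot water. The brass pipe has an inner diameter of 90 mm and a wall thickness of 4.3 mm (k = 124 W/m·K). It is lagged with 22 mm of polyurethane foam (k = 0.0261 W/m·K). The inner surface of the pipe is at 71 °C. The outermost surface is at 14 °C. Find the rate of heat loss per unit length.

q′ ≈ 25.3 W/m

For a radial system each layer contributes R = ln(r_out/r_in)/(2πkL); films add R = 1/(hA).
R_brass pipe wall = ln(49.3/45)/(2π×124×1) = 1.171×10^-4 K/W
R_polyurethane foam = ln(71.3/49.3)/(2π×0.0261×1) = 2.25 K/W
R_total = 2.25 K/W
Q = ΔT/R_total = 57/2.25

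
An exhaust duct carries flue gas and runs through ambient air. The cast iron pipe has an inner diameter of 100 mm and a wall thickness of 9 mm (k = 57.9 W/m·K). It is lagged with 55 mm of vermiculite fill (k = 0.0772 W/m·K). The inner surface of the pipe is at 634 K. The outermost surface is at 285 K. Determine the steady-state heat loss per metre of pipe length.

q′ ≈ 257 W/m

For a radial system each layer contributes R = ln(r_out/r_in)/(2πkL); films add R = 1/(hA).
R_cast iron pipe wall = ln(59/50)/(2π×57.9×1) = 4.55×10^-4 K/W
R_vermiculite fill = ln(114/59)/(2π×0.0772×1) = 1.358 K/W
R_total = 1.358 K/W
Q = ΔT/R_total = 349/1.358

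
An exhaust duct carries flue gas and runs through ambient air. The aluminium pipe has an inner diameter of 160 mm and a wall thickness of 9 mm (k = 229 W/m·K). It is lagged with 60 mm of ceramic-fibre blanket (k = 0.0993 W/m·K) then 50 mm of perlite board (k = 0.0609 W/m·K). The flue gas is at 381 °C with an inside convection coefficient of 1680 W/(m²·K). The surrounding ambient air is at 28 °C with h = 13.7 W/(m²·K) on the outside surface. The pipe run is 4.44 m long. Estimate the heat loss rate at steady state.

Q ≈ 955 W

Per-layer cylindrical resistances, series-summed:
R_inner film = 1/(h_i·2πr₁L) = 1/(1680×2π×0.08×4.44) = 2.667×10^-4 K/W
R_aluminium pipe wall = ln(89/80)/(2π×229×4.44) = 1.669×10^-5 K/W
R_ceramic-fibre blanket = ln(149/89)/(2π×0.0993×4.44) = 0.186 K/W
R_perlite board = ln(199/149)/(2π×0.0609×4.44) = 0.1703 K/W
R_outer film = 1/(h_o·2πr_oL) = 1/(13.7×2π×0.199×4.44) = 0.01315 K/W
R_total = 0.3698 K/W
Q = ΔT/R_total = 353/0.3698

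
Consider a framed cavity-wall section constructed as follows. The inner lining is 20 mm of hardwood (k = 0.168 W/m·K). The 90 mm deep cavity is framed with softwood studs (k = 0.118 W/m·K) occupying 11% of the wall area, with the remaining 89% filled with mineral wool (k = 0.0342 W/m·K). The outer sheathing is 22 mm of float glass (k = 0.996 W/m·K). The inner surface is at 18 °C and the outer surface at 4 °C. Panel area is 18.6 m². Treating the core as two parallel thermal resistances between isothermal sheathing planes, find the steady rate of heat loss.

Q ≈ 118 W

Sheathing layers in series; stud and cavity paths in parallel between them.
R_inner = 0.02/(0.168×18.6) = 0.0064 K/W
R_stud  = 0.09/(0.118×0.11×18.6) = 0.3728 K/W
R_cav   = 0.09/(0.0342×0.89×18.6) = 0.159 K/W
1/R_core = 1/R_stud + 1/R_cav → R_core = 0.1114 K/W
R_outer = 0.022/(0.996×18.6) = 0.001188 K/W
R_total = 0.119 K/W
Q = ΔT/R_total = 14/0.119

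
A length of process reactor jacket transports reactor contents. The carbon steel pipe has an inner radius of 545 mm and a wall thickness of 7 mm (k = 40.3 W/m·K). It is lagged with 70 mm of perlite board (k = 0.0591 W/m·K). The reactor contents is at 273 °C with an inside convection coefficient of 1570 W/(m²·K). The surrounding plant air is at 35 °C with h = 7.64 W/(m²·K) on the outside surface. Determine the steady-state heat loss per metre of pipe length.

Per-layer cylindrical resistances, series-summed:
R_inner film = 1/(h_i·2πr₁L) = 1/(1570×2π×0.545×1) = 1.86×10^-4 K/W
R_carbon steel pipe wall = ln(552/545)/(2π×40.3×1) = 5.04×10^-5 K/W
R_perlite board = ln(622/552)/(2π×0.0591×1) = 0.3215 K/W
R_outer film = 1/(h_o·2πr_oL) = 1/(7.64×2π×0.622×1) = 0.03349 K/W
R_total = 0.3552 K/W
Q = ΔT/R_total = 238/0.3552

q′ ≈ 670 W/m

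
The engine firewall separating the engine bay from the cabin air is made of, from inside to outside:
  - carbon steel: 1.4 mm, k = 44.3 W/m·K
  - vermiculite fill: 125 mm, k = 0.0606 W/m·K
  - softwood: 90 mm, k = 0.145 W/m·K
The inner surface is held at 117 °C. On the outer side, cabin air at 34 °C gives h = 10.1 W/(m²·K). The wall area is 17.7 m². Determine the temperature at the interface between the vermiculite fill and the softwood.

Using the resistance-network approach (series):
R_carbon steel = L/(kA) = 0.0014/(44.3×17.7) = 1.785×10^-6 K/W
R_vermiculite fill = L/(kA) = 0.125/(0.0606×17.7) = 0.1165 K/W
R_softwood = L/(kA) = 0.09/(0.145×17.7) = 0.03507 K/W
R_outer film = 1/(h_o·A) = 1/(10.1×17.7) = 0.005594 K/W
R_total = 0.1572 K/W;  Q = ΔT/R_total = 83/0.1572 = 528 W
T_interface = T_inner − Q·ΣR(inner→interface) = 117 − 528×0.1165

T ≈ 55.5 °C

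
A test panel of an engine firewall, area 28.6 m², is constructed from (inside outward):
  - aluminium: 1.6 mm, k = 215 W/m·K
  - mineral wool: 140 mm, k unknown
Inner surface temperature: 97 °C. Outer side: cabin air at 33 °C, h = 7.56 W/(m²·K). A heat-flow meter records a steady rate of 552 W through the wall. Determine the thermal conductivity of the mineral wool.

Using the resistance-network approach (series):
R_aluminium = L/(kA) = 0.0016/(215×28.6) = 2.602×10^-7 K/W
R_outer film = 1/(h_o·A) = 1/(7.56×28.6) = 0.004625 K/W
Sum of known resistances R_other = 0.004625 K/W
Total R = ΔT/Q = 64/552 = 0.1159 K/W
R_mineral wool = R_total − R_other = 0.1113 K/W
k = L/(R·A) = 0.14/(0.1113×28.6)

k ≈ 0.044 W/(m·K)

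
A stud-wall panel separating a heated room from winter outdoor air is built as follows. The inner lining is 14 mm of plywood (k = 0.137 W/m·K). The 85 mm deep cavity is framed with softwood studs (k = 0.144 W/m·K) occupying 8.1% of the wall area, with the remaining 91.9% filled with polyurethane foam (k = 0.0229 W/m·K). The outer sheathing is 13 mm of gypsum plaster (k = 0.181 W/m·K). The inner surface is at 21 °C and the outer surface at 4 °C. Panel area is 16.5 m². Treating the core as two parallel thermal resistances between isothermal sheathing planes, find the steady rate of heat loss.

Q ≈ 101 W

Sheathing layers in series; stud and cavity paths in parallel between them.
R_inner = 0.014/(0.137×16.5) = 0.006193 K/W
R_stud  = 0.085/(0.144×0.081×16.5) = 0.4417 K/W
R_cav   = 0.085/(0.0229×0.919×16.5) = 0.2448 K/W
1/R_core = 1/R_stud + 1/R_cav → R_core = 0.1575 K/W
R_outer = 0.013/(0.181×16.5) = 0.004353 K/W
R_total = 0.168 K/W
Q = ΔT/R_total = 17/0.168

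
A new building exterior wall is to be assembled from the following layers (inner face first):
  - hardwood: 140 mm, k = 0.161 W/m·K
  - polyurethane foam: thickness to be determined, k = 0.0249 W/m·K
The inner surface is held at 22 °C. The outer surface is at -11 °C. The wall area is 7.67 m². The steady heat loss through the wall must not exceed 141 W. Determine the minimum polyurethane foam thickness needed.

L ≈ 23 mm

Model the wall as resistances in series:
R_hardwood = L/(kA) = 0.14/(0.161×7.67) = 0.1134 K/W
Sum of the known resistances R_other = 0.1134 K/W
Required total resistance R_tot = ΔT/Q_allow = 33/141 = 0.234 K/W
R_polyurethane foam = R_tot − R_other = 0.1207 K/W
L = R·k·A = 0.1207×0.0249×7.67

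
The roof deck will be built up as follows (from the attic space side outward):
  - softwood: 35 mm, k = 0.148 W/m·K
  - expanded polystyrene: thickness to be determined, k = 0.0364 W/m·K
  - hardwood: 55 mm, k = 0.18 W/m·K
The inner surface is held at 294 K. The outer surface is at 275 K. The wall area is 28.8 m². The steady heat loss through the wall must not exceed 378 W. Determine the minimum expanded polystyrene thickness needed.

Using the resistance-network approach (series):
R_softwood = L/(kA) = 0.035/(0.148×28.8) = 0.008211 K/W
R_hardwood = L/(kA) = 0.055/(0.18×28.8) = 0.01061 K/W
Sum of the known resistances R_other = 0.01882 K/W
Required total resistance R_tot = ΔT/Q_allow = 19/378 = 0.05026 K/W
R_expanded polystyrene = R_tot − R_other = 0.03144 K/W
L = R·k·A = 0.03144×0.0364×28.8

L ≈ 33 mm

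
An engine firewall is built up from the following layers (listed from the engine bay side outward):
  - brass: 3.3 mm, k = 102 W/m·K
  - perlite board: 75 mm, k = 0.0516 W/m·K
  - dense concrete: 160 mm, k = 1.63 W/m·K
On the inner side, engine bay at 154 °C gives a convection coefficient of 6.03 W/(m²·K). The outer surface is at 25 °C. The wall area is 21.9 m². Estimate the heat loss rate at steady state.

Series thermal resistances:
R_inner film = 1/(h_i·A) = 1/(6.03×21.9) = 0.007572 K/W
R_brass = L/(kA) = 0.0033/(102×21.9) = 1.477×10^-6 K/W
R_perlite board = L/(kA) = 0.075/(0.0516×21.9) = 0.06637 K/W
R_dense concrete = L/(kA) = 0.16/(1.63×21.9) = 0.004482 K/W
R_total = 0.07843 K/W
Q = ΔT / R_total = 129 / 0.07843

Q ≈ 1640 W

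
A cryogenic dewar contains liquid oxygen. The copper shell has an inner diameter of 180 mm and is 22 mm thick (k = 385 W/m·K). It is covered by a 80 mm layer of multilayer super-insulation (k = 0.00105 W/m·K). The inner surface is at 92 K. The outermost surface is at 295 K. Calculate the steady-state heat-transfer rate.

For a spherical shell R = (1/r₁ − 1/r₂)/(4πk); film R = 1/(h·4πr²). In series:
R_copper shell = (1/0.09 − 1/0.112)/(4π×385) = 4.511×10^-4 K/W
R_multilayer super-insulation = (1/0.112 − 1/0.192)/(4π×0.00105) = 281.9 K/W
R_total = 282 K/W
Q = ΔT/R_total = 203/282

Q ≈ 0.72 W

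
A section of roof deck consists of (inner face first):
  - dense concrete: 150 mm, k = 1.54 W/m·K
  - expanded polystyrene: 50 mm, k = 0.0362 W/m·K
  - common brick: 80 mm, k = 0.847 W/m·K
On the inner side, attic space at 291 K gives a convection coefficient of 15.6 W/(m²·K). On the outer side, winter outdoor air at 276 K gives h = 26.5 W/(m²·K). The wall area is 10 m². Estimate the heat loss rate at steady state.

Q ≈ 89.6 W

Thermal resistances in series:
R_inner film = 1/(h_i·A) = 1/(15.6×10) = 0.00641 K/W
R_dense concrete = L/(kA) = 0.15/(1.54×10) = 0.00974 K/W
R_expanded polystyrene = L/(kA) = 0.05/(0.0362×10) = 0.1381 K/W
R_common brick = L/(kA) = 0.08/(0.847×10) = 0.009445 K/W
R_outer film = 1/(h_o·A) = 1/(26.5×10) = 0.003774 K/W
R_total = 0.1675 K/W
Q = ΔT / R_total = 15 / 0.1675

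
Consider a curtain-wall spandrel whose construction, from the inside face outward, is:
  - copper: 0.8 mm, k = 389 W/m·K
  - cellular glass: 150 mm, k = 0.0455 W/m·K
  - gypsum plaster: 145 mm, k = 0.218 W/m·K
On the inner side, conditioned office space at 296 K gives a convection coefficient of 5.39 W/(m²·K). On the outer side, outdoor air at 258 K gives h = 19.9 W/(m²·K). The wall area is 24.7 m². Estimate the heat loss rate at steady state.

Q ≈ 224 W

Model the wall as resistances in series:
R_inner film = 1/(h_i·A) = 1/(5.39×24.7) = 0.007511 K/W
R_copper = L/(kA) = 0.0008/(389×24.7) = 8.326×10^-8 K/W
R_cellular glass = L/(kA) = 0.15/(0.0455×24.7) = 0.1335 K/W
R_gypsum plaster = L/(kA) = 0.145/(0.218×24.7) = 0.02693 K/W
R_outer film = 1/(h_o·A) = 1/(19.9×24.7) = 0.002034 K/W
R_total = 0.1699 K/W
Q = ΔT / R_total = 38 / 0.1699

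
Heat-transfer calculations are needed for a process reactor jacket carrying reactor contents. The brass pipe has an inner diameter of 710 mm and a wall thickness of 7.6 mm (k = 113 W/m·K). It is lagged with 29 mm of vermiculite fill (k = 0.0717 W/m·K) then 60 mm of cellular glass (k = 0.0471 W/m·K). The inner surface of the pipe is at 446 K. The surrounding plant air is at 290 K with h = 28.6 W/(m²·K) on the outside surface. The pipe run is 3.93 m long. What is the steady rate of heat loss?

Q ≈ 922 W

Treating each annulus and film as a series resistance:
R_brass pipe wall = ln(362.6/355)/(2π×113×3.93) = 7.591×10^-6 K/W
R_vermiculite fill = ln(391.6/362.6)/(2π×0.0717×3.93) = 0.04346 K/W
R_cellular glass = ln(451.6/391.6)/(2π×0.0471×3.93) = 0.1226 K/W
R_outer film = 1/(h_o·2πr_oL) = 1/(28.6×2π×0.4516×3.93) = 0.003136 K/W
R_total = 0.1692 K/W
Q = ΔT/R_total = 156/0.1692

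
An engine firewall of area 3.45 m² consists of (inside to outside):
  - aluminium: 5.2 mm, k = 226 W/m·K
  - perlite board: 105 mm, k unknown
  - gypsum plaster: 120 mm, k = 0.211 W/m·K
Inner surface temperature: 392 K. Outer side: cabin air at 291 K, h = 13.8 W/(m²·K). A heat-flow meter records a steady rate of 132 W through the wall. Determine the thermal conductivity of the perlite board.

k ≈ 0.0525 W/(m·K)

Using the resistance-network approach (series):
R_aluminium = L/(kA) = 0.0052/(226×3.45) = 6.669×10^-6 K/W
R_gypsum plaster = L/(kA) = 0.12/(0.211×3.45) = 0.1648 K/W
R_outer film = 1/(h_o·A) = 1/(13.8×3.45) = 0.021 K/W
Sum of known resistances R_other = 0.1859 K/W
Total R = ΔT/Q = 101/132 = 0.7652 K/W
R_perlite board = R_total − R_other = 0.5793 K/W
k = L/(R·A) = 0.105/(0.5793×3.45)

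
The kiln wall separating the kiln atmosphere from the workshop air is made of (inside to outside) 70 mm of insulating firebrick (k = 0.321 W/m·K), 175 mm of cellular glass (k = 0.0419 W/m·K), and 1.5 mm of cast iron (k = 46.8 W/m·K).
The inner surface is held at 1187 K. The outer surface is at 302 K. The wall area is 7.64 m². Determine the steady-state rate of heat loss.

Thermal resistances in series:
R_insulating firebrick = L/(kA) = 0.07/(0.321×7.64) = 0.02854 K/W
R_cellular glass = L/(kA) = 0.175/(0.0419×7.64) = 0.5467 K/W
R_cast iron = L/(kA) = 0.0015/(46.8×7.64) = 4.195×10^-6 K/W
R_total = 0.5752 K/W
Q = ΔT / R_total = 885 / 0.5752

Q ≈ 1540 W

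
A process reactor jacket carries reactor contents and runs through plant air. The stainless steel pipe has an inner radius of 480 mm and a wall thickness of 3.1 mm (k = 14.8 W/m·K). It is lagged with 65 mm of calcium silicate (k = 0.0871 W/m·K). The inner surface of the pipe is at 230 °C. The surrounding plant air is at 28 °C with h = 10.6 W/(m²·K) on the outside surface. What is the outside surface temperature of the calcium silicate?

T ≈ 49.4 °C

Cylindrical conduction, so R = ln(r₂/r₁)/(2πkL) per layer, in series:
R_stainless steel pipe wall = ln(483.1/480)/(2π×14.8×1) = 6.923×10^-5 K/W
R_calcium silicate = ln(548.1/483.1)/(2π×0.0871×1) = 0.2307 K/W
R_outer film = 1/(h_o·2πr_oL) = 1/(10.6×2π×0.5481×1) = 0.02739 K/W
R_total = 0.2581 K/W
Q = ΔT/R_total = 202/0.2581
Q = 783 W/m
T_interface = T_inner − Q·ΣR(inner→interface) = 230 − 783×0.2307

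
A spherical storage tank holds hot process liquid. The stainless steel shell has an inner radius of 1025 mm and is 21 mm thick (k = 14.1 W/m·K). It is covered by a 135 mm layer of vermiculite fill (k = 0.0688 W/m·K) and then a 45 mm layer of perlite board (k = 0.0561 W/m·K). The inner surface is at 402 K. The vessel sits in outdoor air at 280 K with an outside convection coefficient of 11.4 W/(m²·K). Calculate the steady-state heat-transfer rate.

Q ≈ 696 W

For a spherical shell R = (1/r₁ − 1/r₂)/(4πk); film R = 1/(h·4πr²). In series:
R_stainless steel shell = (1/1.025 − 1/1.046)/(4π×14.1) = 1.105×10^-4 K/W
R_vermiculite fill = (1/1.046 − 1/1.181)/(4π×0.0688) = 0.1264 K/W
R_perlite board = (1/1.181 − 1/1.226)/(4π×0.0561) = 0.04409 K/W
R_outer film = 1/(h·4πr_o²) = 1/(11.4×4π×1.226²) = 0.004644 K/W
R_total = 0.1752 K/W
Q = ΔT/R_total = 122/0.1752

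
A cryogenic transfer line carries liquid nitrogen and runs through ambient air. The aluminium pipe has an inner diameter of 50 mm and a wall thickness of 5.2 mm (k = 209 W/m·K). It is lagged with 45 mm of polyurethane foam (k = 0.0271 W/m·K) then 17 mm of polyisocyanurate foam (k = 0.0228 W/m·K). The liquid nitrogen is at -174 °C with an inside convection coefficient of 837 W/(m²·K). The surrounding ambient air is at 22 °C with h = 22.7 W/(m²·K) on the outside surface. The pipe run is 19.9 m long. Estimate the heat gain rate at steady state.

Q ≈ 568 W

Radial resistances (cylindrical: R_cond = ln(r_o/r_i)/(2πkL), R_conv = 1/(h·2πrL)):
R_inner film = 1/(h_i·2πr₁L) = 1/(837×2π×0.025×19.9) = 3.822×10^-4 K/W
R_aluminium pipe wall = ln(30.2/25)/(2π×209×19.9) = 7.231×10^-6 K/W
R_polyurethane foam = ln(75.2/30.2)/(2π×0.0271×19.9) = 0.2692 K/W
R_polyisocyanurate foam = ln(92.2/75.2)/(2π×0.0228×19.9) = 0.07149 K/W
R_outer film = 1/(h_o·2πr_oL) = 1/(22.7×2π×0.0922×19.9) = 0.003821 K/W
R_total = 0.3449 K/W
Q = ΔT/R_total = 196/0.3449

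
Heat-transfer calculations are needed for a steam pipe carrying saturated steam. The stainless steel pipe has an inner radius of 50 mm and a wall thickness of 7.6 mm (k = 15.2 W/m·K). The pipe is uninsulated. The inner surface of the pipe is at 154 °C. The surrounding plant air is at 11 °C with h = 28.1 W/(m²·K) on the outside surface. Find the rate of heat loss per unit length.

Treating each annulus and film as a series resistance:
R_stainless steel pipe wall = ln(57.6/50)/(2π×15.2×1) = 0.001482 K/W
R_outer film = 1/(h_o·2πr_oL) = 1/(28.1×2π×0.0576×1) = 0.09833 K/W
R_total = 0.09981 K/W
Q = ΔT/R_total = 143/0.09981

q′ ≈ 1430 W/m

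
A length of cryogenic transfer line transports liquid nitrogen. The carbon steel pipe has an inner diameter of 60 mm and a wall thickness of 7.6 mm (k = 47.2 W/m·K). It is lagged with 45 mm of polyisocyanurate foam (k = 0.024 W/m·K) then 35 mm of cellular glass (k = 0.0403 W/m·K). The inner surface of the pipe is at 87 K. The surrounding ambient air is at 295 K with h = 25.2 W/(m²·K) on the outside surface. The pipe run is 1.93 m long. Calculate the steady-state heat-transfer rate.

Q ≈ 60.2 W

Cylindrical conduction, so R = ln(r₂/r₁)/(2πkL) per layer, in series:
R_carbon steel pipe wall = ln(37.6/30)/(2π×47.2×1.93) = 3.945×10^-4 K/W
R_polyisocyanurate foam = ln(82.6/37.6)/(2π×0.024×1.93) = 2.704 K/W
R_cellular glass = ln(117.6/82.6)/(2π×0.0403×1.93) = 0.7229 K/W
R_outer film = 1/(h_o·2πr_oL) = 1/(25.2×2π×0.1176×1.93) = 0.02783 K/W
R_total = 3.455 K/W
Q = ΔT/R_total = 208/3.455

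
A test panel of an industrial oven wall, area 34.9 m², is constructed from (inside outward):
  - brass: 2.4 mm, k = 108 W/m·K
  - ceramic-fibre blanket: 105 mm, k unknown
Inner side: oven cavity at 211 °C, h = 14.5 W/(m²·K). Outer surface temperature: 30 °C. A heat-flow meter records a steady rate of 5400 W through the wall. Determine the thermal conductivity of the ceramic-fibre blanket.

k ≈ 0.0954 W/(m·K)

Thermal resistances in series:
R_inner film = 1/(h_i·A) = 1/(14.5×34.9) = 0.001976 K/W
R_brass = L/(kA) = 0.0024/(108×34.9) = 6.367×10^-7 K/W
Sum of known resistances R_other = 0.001977 K/W
Total R = ΔT/Q = 181/5400 = 0.03352 K/W
R_ceramic-fibre blanket = R_total − R_other = 0.03154 K/W
k = L/(R·A) = 0.105/(0.03154×34.9)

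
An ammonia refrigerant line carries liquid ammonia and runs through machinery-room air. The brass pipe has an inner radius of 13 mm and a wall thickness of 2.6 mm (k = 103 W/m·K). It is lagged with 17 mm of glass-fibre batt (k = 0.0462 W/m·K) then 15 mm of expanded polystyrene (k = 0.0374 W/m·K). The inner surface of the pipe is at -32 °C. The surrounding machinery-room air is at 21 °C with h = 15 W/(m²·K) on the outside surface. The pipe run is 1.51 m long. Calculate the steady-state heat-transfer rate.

Per-layer cylindrical resistances, series-summed:
R_brass pipe wall = ln(15.6/13)/(2π×103×1.51) = 1.866×10^-4 K/W
R_glass-fibre batt = ln(32.6/15.6)/(2π×0.0462×1.51) = 1.681 K/W
R_expanded polystyrene = ln(47.6/32.6)/(2π×0.0374×1.51) = 1.067 K/W
R_outer film = 1/(h_o·2πr_oL) = 1/(15×2π×0.0476×1.51) = 0.1476 K/W
R_total = 2.896 K/W
Q = ΔT/R_total = 53/2.896

Q ≈ 18.3 W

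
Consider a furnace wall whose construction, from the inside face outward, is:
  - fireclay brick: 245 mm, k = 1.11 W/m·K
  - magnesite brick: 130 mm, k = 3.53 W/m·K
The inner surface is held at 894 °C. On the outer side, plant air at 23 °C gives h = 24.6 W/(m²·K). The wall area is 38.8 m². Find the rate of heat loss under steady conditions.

Q ≈ 113000 W

Thermal resistances in series:
R_fireclay brick = L/(kA) = 0.245/(1.11×38.8) = 0.005689 K/W
R_magnesite brick = L/(kA) = 0.13/(3.53×38.8) = 9.492×10^-4 K/W
R_outer film = 1/(h_o·A) = 1/(24.6×38.8) = 0.001048 K/W
R_total = 0.007686 K/W
Q = ΔT / R_total = 871 / 0.007686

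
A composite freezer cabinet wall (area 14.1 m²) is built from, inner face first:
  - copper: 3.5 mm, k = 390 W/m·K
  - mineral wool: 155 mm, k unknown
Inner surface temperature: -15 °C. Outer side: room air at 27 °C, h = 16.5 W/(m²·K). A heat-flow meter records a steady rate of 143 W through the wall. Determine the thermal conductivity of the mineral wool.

k ≈ 0.038 W/(m·K)

Thermal resistances in series:
R_copper = L/(kA) = 0.0035/(390×14.1) = 6.365×10^-7 K/W
R_outer film = 1/(h_o·A) = 1/(16.5×14.1) = 0.004298 K/W
Sum of known resistances R_other = 0.004299 K/W
Total R = ΔT/Q = 42/143 = 0.2937 K/W
R_mineral wool = R_total − R_other = 0.2894 K/W
k = L/(R·A) = 0.155/(0.2894×14.1)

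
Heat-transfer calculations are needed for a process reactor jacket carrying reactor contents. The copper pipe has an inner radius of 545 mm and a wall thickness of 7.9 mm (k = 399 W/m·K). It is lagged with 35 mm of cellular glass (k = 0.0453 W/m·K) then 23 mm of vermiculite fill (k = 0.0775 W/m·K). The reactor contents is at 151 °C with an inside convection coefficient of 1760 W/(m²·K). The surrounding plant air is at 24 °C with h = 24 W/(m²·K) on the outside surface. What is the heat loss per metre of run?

Radial resistances (cylindrical: R_cond = ln(r_o/r_i)/(2πkL), R_conv = 1/(h·2πrL)):
R_inner film = 1/(h_i·2πr₁L) = 1/(1760×2π×0.545×1) = 1.659×10^-4 K/W
R_copper pipe wall = ln(552.9/545)/(2π×399×1) = 5.74×10^-6 K/W
R_cellular glass = ln(587.9/552.9)/(2π×0.0453×1) = 0.2156 K/W
R_vermiculite fill = ln(610.9/587.9)/(2π×0.0775×1) = 0.07881 K/W
R_outer film = 1/(h_o·2πr_oL) = 1/(24×2π×0.6109×1) = 0.01086 K/W
R_total = 0.3055 K/W
Q = ΔT/R_total = 127/0.3055

q′ ≈ 416 W/m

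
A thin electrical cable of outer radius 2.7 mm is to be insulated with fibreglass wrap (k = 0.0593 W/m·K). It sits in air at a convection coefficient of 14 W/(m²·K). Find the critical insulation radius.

For a cylinder r_cr = k/h = 0.0593/14
r_cr = 4.24 mm; since the bare radius (2.7 mm) is below r_cr, adding a thin layer of insulation will *increase* heat loss.

r_cr ≈ 4.24 mm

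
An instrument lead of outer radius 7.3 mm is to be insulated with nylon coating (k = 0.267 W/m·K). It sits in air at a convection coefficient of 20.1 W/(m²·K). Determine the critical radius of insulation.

r_cr ≈ 13.3 mm

For a cylinder r_cr = k/h = 0.267/20.1
r_cr = 13.3 mm; since the bare radius (7.3 mm) is below r_cr, adding a thin layer of insulation will *increase* heat loss.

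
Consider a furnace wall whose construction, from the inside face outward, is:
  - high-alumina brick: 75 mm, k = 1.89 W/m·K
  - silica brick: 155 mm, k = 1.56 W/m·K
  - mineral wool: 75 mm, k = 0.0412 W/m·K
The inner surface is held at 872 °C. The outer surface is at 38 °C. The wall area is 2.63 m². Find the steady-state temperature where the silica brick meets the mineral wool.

T ≈ 813 °C

Series thermal resistances:
R_high-alumina brick = L/(kA) = 0.075/(1.89×2.63) = 0.01509 K/W
R_silica brick = L/(kA) = 0.155/(1.56×2.63) = 0.03778 K/W
R_mineral wool = L/(kA) = 0.075/(0.0412×2.63) = 0.6922 K/W
R_total = 0.745 K/W;  Q = ΔT/R_total = 834/0.745 = 1119 W
T_interface = T_inner − Q·ΣR(inner→interface) = 872 − 1120×0.05287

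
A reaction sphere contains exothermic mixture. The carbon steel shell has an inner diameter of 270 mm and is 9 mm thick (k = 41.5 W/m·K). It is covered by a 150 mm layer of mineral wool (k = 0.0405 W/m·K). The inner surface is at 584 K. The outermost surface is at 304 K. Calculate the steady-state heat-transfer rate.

Q ≈ 40.2 W

Spherical conduction: R = (1/r_in − 1/r_out)/(4πk) per layer; series-sum.
R_carbon steel shell = (1/0.135 − 1/0.144)/(4π×41.5) = 8.877×10^-4 K/W
R_mineral wool = (1/0.144 − 1/0.294)/(4π×0.0405) = 6.962 K/W
R_total = 6.963 K/W
Q = ΔT/R_total = 280/6.963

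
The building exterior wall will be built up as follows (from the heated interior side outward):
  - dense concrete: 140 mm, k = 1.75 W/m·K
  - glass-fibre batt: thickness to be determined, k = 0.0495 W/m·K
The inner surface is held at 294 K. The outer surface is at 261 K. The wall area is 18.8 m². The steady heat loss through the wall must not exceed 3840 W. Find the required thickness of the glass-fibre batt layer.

Thermal resistances in series:
R_dense concrete = L/(kA) = 0.14/(1.75×18.8) = 0.004255 K/W
Sum of the known resistances R_other = 0.004255 K/W
Required total resistance R_tot = ΔT/Q_allow = 33/3840 = 0.008594 K/W
R_glass-fibre batt = R_tot − R_other = 0.004338 K/W
L = R·k·A = 0.004338×0.0495×18.8

L ≈ 4.04 mm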